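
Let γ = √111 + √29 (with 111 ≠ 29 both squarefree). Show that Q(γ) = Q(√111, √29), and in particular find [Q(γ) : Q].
[Q(γ) : Q] = 4 (equivalently, Q(γ) = Q(√111, √29))

Obviously Q(γ) ⊆ Q(√111, √29), and [Q(√111, √29):Q] = 4 (since 111, 29 are distinct squarefree integers > 1 with 3219 not a perfect square). To show equality we compute the minimal polynomial of γ. From γ = √111 + √29: γ^2 = 111 + 2√(3219) + 29 = 140 + 2√(3219), so γ^2 - 140 = 2√(3219); squaring, (γ^2 - 140)^2 = 4·3219, i.e. γ^4 - 280γ^2 + 19600 - 12876 = 0, i.e. γ^4 - 280γ^2 + 6724 = 0. So γ is a root of x^4 - 280x^2 + 6724. This polynomial is irreducible over Q: it has no rational root (each ±√111 ± √29 is irrational), and any factorization into two quadratics over Q would force √(3219) ∈ Q (pairing opposite roots) or √111, √29 ∈ Q (other pairings), all impossible. Hence [Q(γ):Q] = 4 = [Q(√111, √29):Q], so Q(γ) = Q(√111, √29).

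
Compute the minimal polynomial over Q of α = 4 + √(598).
m_α(x) = x^2 - 8x - 582

From α - 4 = √(598), squaring gives (α - 4)^2 = 598, i.e. α^2 - 8α + 16 = 598, so α^2 - 8α - 582 = 0. The discriminant of x^2 - 8x - 582 is (-8)^2 - 4·(-582) = 64 + 2328 = 2392, and 4·(598) is not a perfect square in Q since 598 is squarefree and ≠ 1. Hence x^2 - 8x - 582 is irreducible over Q and is the minimal polynomial of α.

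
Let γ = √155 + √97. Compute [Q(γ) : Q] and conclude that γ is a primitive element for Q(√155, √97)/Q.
[Q(γ) : Q] = 4 (equivalently, Q(γ) = Q(√155, √97))

Obviously Q(γ) ⊆ Q(√155, √97), and [Q(√155, √97):Q] = 4 (since 155, 97 are distinct squarefree integers > 1 with 15035 not a perfect square). To show equality we compute the minimal polynomial of γ. From γ = √155 + √97: γ^2 = 155 + 2√(15035) + 97 = 252 + 2√(15035), so γ^2 - 252 = 2√(15035); squaring, (γ^2 - 252)^2 = 4·15035, i.e. γ^4 - 504γ^2 + 63504 - 60140 = 0, i.e. γ^4 - 504γ^2 + 3364 = 0. So γ is a root of x^4 - 504x^2 + 3364. This polynomial is irreducible over Q: it has no rational root (each ±√155 ± √97 is irrational), and any factorization into two quadratics over Q would force √(15035) ∈ Q (pairing opposite roots) or √155, √97 ∈ Q (other pairings), all impossible. Hence [Q(γ):Q] = 4 = [Q(√155, √97):Q], so Q(γ) = Q(√155, √97).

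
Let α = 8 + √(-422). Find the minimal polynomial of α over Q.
m_α(x) = x^2 - 16x + 486

From α - 8 = √(-422), squaring gives (α - 8)^2 = -422, i.e. α^2 - 16α + 64 = -422, so α^2 - 16α + 486 = 0. The discriminant of x^2 - 16x + 486 is (-16)^2 - 4·(486) = 256 - 1944 = -1688, and 4·(-422) is not a perfect square in Q since -422 is squarefree and ≠ 1. Hence x^2 - 16x + 486 is irreducible over Q and is the minimal polynomial of α.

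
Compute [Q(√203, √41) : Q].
[Q(√203, √41) : Q] = 4

[Q(√203):Q] = 2 (min poly x^2 - 203, irreducible since 203 is squarefree > 1). For the top step, suppose √41 ∈ Q(√203), say √41 = c + d√203 with c, d ∈ Q. Squaring: 41 = c^2 + 203d^2 + 2cd√203. Since √203 ∉ Q this forces 2cd = 0. If d = 0 then √41 = c ∈ Q, contradicting 41 squarefree > 1. If c = 0 then 41 = 203d^2, so 203·41 = (203d)^2 is a perfect square in Q — but 203·41 = 8323 is not a perfect square (since 203 and 41 are distinct squarefree integers). Contradiction. Hence √41 ∉ Q(√203), so x^2 - 41 stays irreducible over Q(√203) and [Q(√203, √41) : Q(√203)] = 2. By the tower law, [Q(√203, √41) : Q] = 2 · 2 = 4.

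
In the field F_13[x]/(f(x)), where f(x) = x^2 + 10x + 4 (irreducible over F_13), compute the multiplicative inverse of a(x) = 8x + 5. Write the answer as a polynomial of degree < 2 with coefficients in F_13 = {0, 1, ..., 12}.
a(x)^(-1) ≡ 4x + 5 (mod f(x))

Since f is irreducible over F_13, F_13[x]/(f) is a field and a(x) ≠ 0 has an inverse. Apply the extended Euclidean algorithm to f(x) and a(x) in F_13[x]: f(x) = (5x + 3)·a(x) + (2). The last nonzero remainder is the constant 2 = gcd(f, a) in F_13. Back-substituting through the division chain expresses 2 = s(x)·a(x) + t(x)·f(x) with s(x) ≡ 8x + 10 (mod f), so (8x + 10)·a(x) ≡ 2 (mod f). Multiplying by 2^(-1) ≡ 7 in F_13 gives a(x)^(-1) ≡ 7·(8x + 10) ≡ 4x + 5 (mod f). Check: (8x + 5)·(4x + 5) = 6x^2 + 8x + 12 ≡ 1 (mod x^2 + 10x + 4).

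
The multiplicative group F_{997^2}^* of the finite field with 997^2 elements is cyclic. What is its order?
|F_{997^2}^*| = 994008

F_{997^2} has 997^2 = 994009 elements; its multiplicative group consists of all nonzero elements, so |F_{997^2}^*| = 994009 - 1 = 994008. (It is cyclic since any finite subgroup of the multiplicative group of a field is cyclic.)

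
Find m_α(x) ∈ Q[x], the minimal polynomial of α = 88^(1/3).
m_α(x) = x^3 - 88

α satisfies α^3 = 88, so x^3 - 88 annihilates α. By the rational root test, a rational root p/q (in lowest terms) of x^3 - 88 would satisfy p^3 = 88 q^3, forcing q = 1 and p^3 = 88; but 88 is not a perfect cube, contradiction. A monic cubic over Q with no rational root is irreducible (any nontrivial factorization would include a linear factor). Hence x^3 - 88 is the minimal polynomial of α, and in particular [Q(α):Q] = 3.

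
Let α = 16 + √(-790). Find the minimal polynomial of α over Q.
m_α(x) = x^2 - 32x + 1046

From α - 16 = √(-790), squaring gives (α - 16)^2 = -790, i.e. α^2 - 32α + 256 = -790, so α^2 - 32α + 1046 = 0. The discriminant of x^2 - 32x + 1046 is (-32)^2 - 4·(1046) = 1024 - 4184 = -3160, and 4·(-790) is not a perfect square in Q since -790 is squarefree and ≠ 1. Hence x^2 - 32x + 1046 is irreducible over Q and is the minimal polynomial of α.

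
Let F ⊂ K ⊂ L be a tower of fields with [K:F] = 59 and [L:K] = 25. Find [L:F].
[L:F] = 1475

The tower law says that for any tower of field extensions F ⊂ K ⊂ L with finite degrees, [L:F] = [L:K] · [K:F]. Here this gives [L:F] = 25 · 59 = 1475.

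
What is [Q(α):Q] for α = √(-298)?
[Q(α):Q] = 2

[Q(α):Q] equals the degree of the minimal polynomial of α. Here α^2 = -298 and x^2 + 298 is irreducible (d = -298 is squarefree, ≠ 1, hence not a square), so deg(m_α) = 2. Thus [Q(α):Q] = 2.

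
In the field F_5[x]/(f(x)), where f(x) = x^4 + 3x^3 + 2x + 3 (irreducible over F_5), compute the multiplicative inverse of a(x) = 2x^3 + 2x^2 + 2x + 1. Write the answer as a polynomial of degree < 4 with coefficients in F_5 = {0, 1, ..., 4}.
a(x)^(-1) ≡ 3x^2 + x + 1 (mod f(x))

Since f is irreducible over F_5, F_5[x]/(f) is a field and a(x) ≠ 0 has an inverse. Apply the extended Euclidean algorithm to f(x) and a(x) in F_5[x]: f(x) = (3x + 1)·a(x) + (2x^2 + 2x + 2);  a(x) = (x)·(2x^2 + 2x + 2) + (1). The last nonzero remainder is the constant 1 = gcd(f, a) in F_5. Back-substituting through the division chain expresses 1 = s(x)·a(x) + t(x)·f(x) with s(x) ≡ 3x^2 + x + 1 (mod f), so a(x)^(-1) ≡ s(x) = 3x^2 + x + 1 (mod f). Check: (2x^3 + 2x^2 + 2x + 1)·(3x^2 + x + 1) = x^5 + 3x^4 + 2x^2 + 3x + 1 ≡ 1 (mod x^4 + 3x^3 + 2x + 3).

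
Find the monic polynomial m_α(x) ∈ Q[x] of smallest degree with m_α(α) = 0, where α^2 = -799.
m_α(x) = x^2 + 799

α satisfies α^2 + 799 = 0, so x^2 + 799 annihilates α. Since d = -799 is squarefree and ≠ 1, it is not a perfect square in Q, so x^2 + 799 has no rational root and is therefore irreducible over Q (a degree-2 polynomial over a field is irreducible iff it has no root). Hence m_α(x) = x^2 + 799.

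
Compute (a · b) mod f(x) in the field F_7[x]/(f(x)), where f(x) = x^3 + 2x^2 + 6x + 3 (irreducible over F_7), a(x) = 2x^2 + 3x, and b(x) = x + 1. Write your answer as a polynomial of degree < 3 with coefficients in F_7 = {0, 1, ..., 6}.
a · b ≡ x^2 + 5x + 1 (mod f(x))

Multiply in F_7[x]: a(x)·b(x) = (2x^2 + 3x)·(x + 1) = 2x^3 + 5x^2 + 3x. This has degree ≥ 3, so divide by f(x) over F_7: 2x^3 + 5x^2 + 3x = (2)·(x^3 + 2x^2 + 6x + 3) + (x^2 + 5x + 1). Hence a·b ≡ x^2 + 5x + 1 (mod f). (F_7[x]/(f) is a field with 7^3 = 343 elements since f is irreducible of degree 3.)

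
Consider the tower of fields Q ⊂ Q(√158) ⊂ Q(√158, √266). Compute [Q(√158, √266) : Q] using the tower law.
[Q(√158, √266) : Q] = 4

[Q(√158):Q] = 2 (min poly x^2 - 158, irreducible since 158 is squarefree > 1). For the top step, suppose √266 ∈ Q(√158), say √266 = c + d√158 with c, d ∈ Q. Squaring: 266 = c^2 + 158d^2 + 2cd√158. Since √158 ∉ Q this forces 2cd = 0. If d = 0 then √266 = c ∈ Q, contradicting 266 squarefree > 1. If c = 0 then 266 = 158d^2, so 158·266 = (158d)^2 is a perfect square in Q — but 158·266 = 42028 is not a perfect square (since 158 and 266 are distinct squarefree integers). Contradiction. Hence √266 ∉ Q(√158), so x^2 - 266 stays irreducible over Q(√158) and [Q(√158, √266) : Q(√158)] = 2. By the tower law, [Q(√158, √266) : Q] = 2 · 2 = 4.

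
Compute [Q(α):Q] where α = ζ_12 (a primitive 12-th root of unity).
[Q(α):Q] = 4

The minimal polynomial of ζ_12 over Q is the 12-th cyclotomic polynomial Φ_12(x), which is irreducible over Q and has degree φ(12) = 4. Hence [Q(α):Q] = φ(12) = 4.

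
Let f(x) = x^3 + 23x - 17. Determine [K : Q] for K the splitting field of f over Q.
[K : Q] = 6

By the rational root test, any rational root of the monic integer polynomial f(x) = x^3 + 23x - 17 must be an integer dividing the constant term -17, i.e. one of ±{1, 17}. Evaluating: f(1) = 7, f(-1) = -41, f(17) = 5287, f(-17) = -5321; none is 0, so f has no rational root and is therefore irreducible over Q (a cubic with no linear factor over a field is irreducible). For an irreducible cubic, the Galois group is A_3 or S_3 according as the discriminant disc(f) = -4a^3 - 27b^2 = -4·(23)^3 - 27·(-17)^2 = -56471 is or is not a square in Q. Here disc(f) = -56471 is not a perfect square in Q, so the Galois group of f over Q is not contained in A_3 and must be all of S_3. The splitting field has degree |S_3| = 6 over Q, so [K : Q] = 6.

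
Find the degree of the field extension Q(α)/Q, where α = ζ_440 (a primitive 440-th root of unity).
[Q(α):Q] = 160

The minimal polynomial of ζ_440 over Q is the 440-th cyclotomic polynomial Φ_440(x), which is irreducible over Q and has degree φ(440) = 160. Hence [Q(α):Q] = φ(440) = 160.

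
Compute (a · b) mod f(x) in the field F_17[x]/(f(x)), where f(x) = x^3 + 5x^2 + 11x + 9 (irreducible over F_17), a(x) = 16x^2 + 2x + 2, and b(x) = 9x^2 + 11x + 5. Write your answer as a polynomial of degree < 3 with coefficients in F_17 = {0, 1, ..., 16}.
a · b ≡ 10x^2 + 1 (mod f(x))

Multiply in F_17[x]: a(x)·b(x) = (16x^2 + 2x + 2)·(9x^2 + 11x + 5) = 8x^4 + 7x^3 + x^2 + 15x + 10. This has degree ≥ 3, so divide by f(x) over F_17: 8x^4 + 7x^3 + x^2 + 15x + 10 = (8x + 1)·(x^3 + 5x^2 + 11x + 9) + (10x^2 + 1). Hence a·b ≡ 10x^2 + 1 (mod f). (F_17[x]/(f) is a field with 17^3 = 4913 elements since f is irreducible of degree 3.)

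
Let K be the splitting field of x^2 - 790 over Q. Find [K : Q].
[K : Q] = 2

f(x) = x^2 - 790 factors as (x - √790)(x + √790). The splitting field is K = Q(√790). Since 790 is squarefree and > 1, it is not a perfect square, so x^2 - 790 is irreducible over Q and [Q(√790) : Q] = 2. Hence [K : Q] = 2.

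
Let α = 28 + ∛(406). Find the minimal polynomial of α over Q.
m_α(x) = x^3 - 84x^2 + 2352x - 22358

Set β = α - 28 = ∛(406), so β^3 = 406. Then (α - 28)^3 - 406 = 0, i.e. α is a root of g(x) = (x - 28)^3 - 406 = x^3 - 84x^2 + 2352x - 22358. Since g(x) = h(x - 28) where h(x) = x^3 - 406, and h is irreducible over Q (because 406 is not a perfect cube, so h has no rational root, and a monic cubic with no rational root is irreducible), g is also irreducible (irreducibility is preserved under the substitution x → x - 28). Hence m_α(x) = x^3 - 84x^2 + 2352x - 22358.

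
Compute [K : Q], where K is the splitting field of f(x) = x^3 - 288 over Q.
[K : Q] = 6

The roots of x^3 - 288 are ∛288, ω∛288, ω^2∛288 where ω = e^(2πi/3) is a primitive cube root of unity, so K = Q(∛288, ω). Now [Q(∛288):Q] = 3 (since 288 is not a perfect cube, x^3 - 288 is irreducible) and [Q(ω):Q] = 2. Both 2 and 3 divide [K:Q], and [K:Q] ≤ 3·2 = 6, so [K:Q] = 6. (Equivalently: Q(∛288) ⊂ R but ω ∉ R, so [K : Q(∛288)] = 2.)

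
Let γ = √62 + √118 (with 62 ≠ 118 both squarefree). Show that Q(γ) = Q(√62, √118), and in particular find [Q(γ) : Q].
[Q(γ) : Q] = 4 (equivalently, Q(γ) = Q(√62, √118))

Obviously Q(γ) ⊆ Q(√62, √118), and [Q(√62, √118):Q] = 4 (since 62, 118 are distinct squarefree integers > 1 with 7316 not a perfect square). To show equality we compute the minimal polynomial of γ. From γ = √62 + √118: γ^2 = 62 + 2√(7316) + 118 = 180 + 2√(7316), so γ^2 - 180 = 2√(7316); squaring, (γ^2 - 180)^2 = 4·7316, i.e. γ^4 - 360γ^2 + 32400 - 29264 = 0, i.e. γ^4 - 360γ^2 + 3136 = 0. So γ is a root of x^4 - 360x^2 + 3136. This polynomial is irreducible over Q: it has no rational root (each ±√62 ± √118 is irrational), and any factorization into two quadratics over Q would force √(7316) ∈ Q (pairing opposite roots) or √62, √118 ∈ Q (other pairings), all impossible. Hence [Q(γ):Q] = 4 = [Q(√62, √118):Q], so Q(γ) = Q(√62, √118).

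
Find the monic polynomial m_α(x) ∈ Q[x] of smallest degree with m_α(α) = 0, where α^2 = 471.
m_α(x) = x^2 - 471

α satisfies α^2 - 471 = 0, so x^2 - 471 annihilates α. Since d = 471 is squarefree and ≠ 1, it is not a perfect square in Q, so x^2 - 471 has no rational root and is therefore irreducible over Q (a degree-2 polynomial over a field is irreducible iff it has no root). Hence m_α(x) = x^2 - 471.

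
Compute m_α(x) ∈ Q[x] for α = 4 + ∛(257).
m_α(x) = x^3 - 12x^2 + 48x - 321

Set β = α - 4 = ∛(257), so β^3 = 257. Then (α - 4)^3 - 257 = 0, i.e. α is a root of g(x) = (x - 4)^3 - 257 = x^3 - 12x^2 + 48x - 321. Since g(x) = h(x - 4) where h(x) = x^3 - 257, and h is irreducible over Q (because 257 is not a perfect cube, so h has no rational root, and a monic cubic with no rational root is irreducible), g is also irreducible (irreducibility is preserved under the substitution x → x - 4). Hence m_α(x) = x^3 - 12x^2 + 48x - 321.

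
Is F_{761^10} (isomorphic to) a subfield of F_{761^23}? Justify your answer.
No: F_{761^10} is not a subfield of F_{761^23}

F_{p^m} embeds in F_{p^n} iff m | n. Here 10 ∤ 23 (since 23 = 2·10 + 3 with remainder 3 ≠ 0), so F_{761^10} is not a subfield of F_{761^23}. Equivalently: if it were, the tower law would give 10 = [F_{761^10}:F_761] dividing [F_{761^23}:F_761] = 23, contradiction.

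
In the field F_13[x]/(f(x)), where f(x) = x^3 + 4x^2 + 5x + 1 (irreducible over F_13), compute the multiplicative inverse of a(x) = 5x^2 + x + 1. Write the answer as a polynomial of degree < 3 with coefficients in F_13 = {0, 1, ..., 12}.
a(x)^(-1) ≡ 10x^2 + 8x + 7 (mod f(x))

Since f is irreducible over F_13, F_13[x]/(f) is a field and a(x) ≠ 0 has an inverse. Apply the extended Euclidean algorithm to f(x) and a(x) in F_13[x]: f(x) = (8x + 7)·a(x) + (3x + 7);  a(x) = (6x + 8)·(3x + 7) + (10). The last nonzero remainder is the constant 10 = gcd(f, a) in F_13. Back-substituting through the division chain expresses 10 = s(x)·a(x) + t(x)·f(x) with s(x) ≡ 9x^2 + 2x + 5 (mod f), so (9x^2 + 2x + 5)·a(x) ≡ 10 (mod f). Multiplying by 10^(-1) ≡ 4 in F_13 gives a(x)^(-1) ≡ 4·(9x^2 + 2x + 5) ≡ 10x^2 + 8x + 7 (mod f). Check: (5x^2 + x + 1)·(10x^2 + 8x + 7) = 11x^4 + 11x^3 + x^2 + 2x + 7 ≡ 1 (mod x^3 + 4x^2 + 5x + 1).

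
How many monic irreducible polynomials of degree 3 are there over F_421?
There are 24872680 monic irreducible polynomials of degree 3 over F_421

Each element of F_{421^3} that lies in no proper subfield is a root of exactly one monic irreducible of degree 3 over F_421, and each such polynomial has 3 distinct roots in F_{421^3}. By Möbius inversion the count is N_421(3) = (1/3) Σ_{d|3} μ(3/d) · 421^d = (1/3)(μ(3)·421^1 + μ(1)·421^3) = 74618040/3 = 24872680.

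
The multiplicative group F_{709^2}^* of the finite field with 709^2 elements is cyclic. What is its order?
|F_{709^2}^*| = 502680

F_{709^2} has 709^2 = 502681 elements; its multiplicative group consists of all nonzero elements, so |F_{709^2}^*| = 502681 - 1 = 502680. (It is cyclic since any finite subgroup of the multiplicative group of a field is cyclic.)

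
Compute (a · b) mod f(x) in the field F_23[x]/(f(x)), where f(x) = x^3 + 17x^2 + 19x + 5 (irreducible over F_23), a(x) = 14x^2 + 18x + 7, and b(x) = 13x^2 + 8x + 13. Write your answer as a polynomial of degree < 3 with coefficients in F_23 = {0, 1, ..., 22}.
a · b ≡ 21x^2 + 3x + 8 (mod f(x))

Multiply in F_23[x]: a(x)·b(x) = (14x^2 + 18x + 7)·(13x^2 + 8x + 13) = 21x^4 + x^3 + 3x^2 + 14x + 22. This has degree ≥ 3, so divide by f(x) over F_23: 21x^4 + x^3 + 3x^2 + 14x + 22 = (21x + 12)·(x^3 + 17x^2 + 19x + 5) + (21x^2 + 3x + 8). Hence a·b ≡ 21x^2 + 3x + 8 (mod f). (F_23[x]/(f) is a field with 23^3 = 12167 elements since f is irreducible of degree 3.)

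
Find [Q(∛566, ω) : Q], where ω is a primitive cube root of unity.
[Q(∛566, ω) : Q] = 6

[Q(∛566):Q] = 3 (min poly x^3 - 566, irreducible since 566 is not a perfect cube). [Q(ω):Q] = 2 (min poly x^2 + x + 1). Since Q(∛566) ⊂ R and ω ∉ R, we have ω ∉ Q(∛566), so x^2 + x + 1 remains irreducible over Q(∛566) and [Q(∛566, ω) : Q(∛566)] = 2. By the tower law, [Q(∛566, ω) : Q] = 3 · 2 = 6. (In fact Q(∛566, ω) is the splitting field of x^3 - 566 over Q.)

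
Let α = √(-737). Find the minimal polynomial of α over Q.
m_α(x) = x^2 + 737

α satisfies α^2 + 737 = 0, so x^2 + 737 annihilates α. Since d = -737 is squarefree and ≠ 1, it is not a perfect square in Q, so x^2 + 737 has no rational root and is therefore irreducible over Q (a degree-2 polynomial over a field is irreducible iff it has no root). Hence m_α(x) = x^2 + 737.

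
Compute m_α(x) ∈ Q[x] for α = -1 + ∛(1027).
m_α(x) = x^3 + 3x^2 + 3x - 1026

Set β = α + 1 = ∛(1027), so β^3 = 1027. Then (α + 1)^3 - 1027 = 0, i.e. α is a root of g(x) = (x + 1)^3 - 1027 = x^3 + 3x^2 + 3x - 1026. Since g(x) = h(x + 1) where h(x) = x^3 - 1027, and h is irreducible over Q (because 1027 is not a perfect cube, so h has no rational root, and a monic cubic with no rational root is irreducible), g is also irreducible (irreducibility is preserved under the substitution x → x + 1). Hence m_α(x) = x^3 + 3x^2 + 3x - 1026.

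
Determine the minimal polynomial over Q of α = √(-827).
m_α(x) = x^2 + 827

α satisfies α^2 + 827 = 0, so x^2 + 827 annihilates α. Since d = -827 is squarefree and ≠ 1, it is not a perfect square in Q, so x^2 + 827 has no rational root and is therefore irreducible over Q (a degree-2 polynomial over a field is irreducible iff it has no root). Hence m_α(x) = x^2 + 827.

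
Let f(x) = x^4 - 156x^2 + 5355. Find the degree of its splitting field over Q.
[K : Q] = 4

Solving the quadratic in x^2: x^2 = (156 ± √(156^2 - 4·5355))/2 = (156 ± √2916)/2 = (156 ± 54)/2, giving x^2 = 105 or x^2 = 51. So f(x) = (x^2 - 105)(x^2 - 51) and the roots of f are ±√105, ±√51. Hence the splitting field is K = Q(√105, √51). Since 105 and 51 are distinct squarefree integers > 1, their product 5355 is not a perfect square, so √51 ∉ Q(√105). By the tower law [K:Q] = [Q(√105,√51):Q(√105)] · [Q(√105):Q] = 2 · 2 = 4.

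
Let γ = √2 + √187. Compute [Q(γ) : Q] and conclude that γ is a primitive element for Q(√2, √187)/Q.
[Q(γ) : Q] = 4 (equivalently, Q(γ) = Q(√2, √187))

Obviously Q(γ) ⊆ Q(√2, √187), and [Q(√2, √187):Q] = 4 (since 2, 187 are distinct squarefree integers > 1 with 374 not a perfect square). To show equality we compute the minimal polynomial of γ. From γ = √2 + √187: γ^2 = 2 + 2√(374) + 187 = 189 + 2√(374), so γ^2 - 189 = 2√(374); squaring, (γ^2 - 189)^2 = 4·374, i.e. γ^4 - 378γ^2 + 35721 - 1496 = 0, i.e. γ^4 - 378γ^2 + 34225 = 0. So γ is a root of x^4 - 378x^2 + 34225. This polynomial is irreducible over Q: it has no rational root (each ±√2 ± √187 is irrational), and any factorization into two quadratics over Q would force √(374) ∈ Q (pairing opposite roots) or √2, √187 ∈ Q (other pairings), all impossible. Hence [Q(γ):Q] = 4 = [Q(√2, √187):Q], so Q(γ) = Q(√2, √187).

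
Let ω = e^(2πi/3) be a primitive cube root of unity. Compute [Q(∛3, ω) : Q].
[Q(∛3, ω) : Q] = 6

[Q(∛3):Q] = 3 (min poly x^3 - 3, irreducible since 3 is not a perfect cube). [Q(ω):Q] = 2 (min poly x^2 + x + 1). Since Q(∛3) ⊂ R and ω ∉ R, we have ω ∉ Q(∛3), so x^2 + x + 1 remains irreducible over Q(∛3) and [Q(∛3, ω) : Q(∛3)] = 2. By the tower law, [Q(∛3, ω) : Q] = 3 · 2 = 6. (In fact Q(∛3, ω) is the splitting field of x^3 - 3 over Q.)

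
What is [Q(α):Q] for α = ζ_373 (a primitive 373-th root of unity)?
[Q(α):Q] = 372

The minimal polynomial of ζ_373 over Q is the 373-th cyclotomic polynomial Φ_373(x), which is irreducible over Q and has degree φ(373) = 372. Hence [Q(α):Q] = φ(373) = 372.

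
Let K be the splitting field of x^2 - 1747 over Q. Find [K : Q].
[K : Q] = 2

f(x) = x^2 - 1747 factors as (x - √1747)(x + √1747). The splitting field is K = Q(√1747). Since 1747 is squarefree and > 1, it is not a perfect square, so x^2 - 1747 is irreducible over Q and [Q(√1747) : Q] = 2. Hence [K : Q] = 2.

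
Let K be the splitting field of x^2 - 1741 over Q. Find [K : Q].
[K : Q] = 2

f(x) = x^2 - 1741 factors as (x - √1741)(x + √1741). The splitting field is K = Q(√1741). Since 1741 is squarefree and > 1, it is not a perfect square, so x^2 - 1741 is irreducible over Q and [Q(√1741) : Q] = 2. Hence [K : Q] = 2.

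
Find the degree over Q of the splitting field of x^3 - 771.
[K : Q] = 6

The roots of x^3 - 771 are ∛771, ω∛771, ω^2∛771 where ω = e^(2πi/3) is a primitive cube root of unity, so K = Q(∛771, ω). Now [Q(∛771):Q] = 3 (since 771 is not a perfect cube, x^3 - 771 is irreducible) and [Q(ω):Q] = 2. Both 2 and 3 divide [K:Q], and [K:Q] ≤ 3·2 = 6, so [K:Q] = 6. (Equivalently: Q(∛771) ⊂ R but ω ∉ R, so [K : Q(∛771)] = 2.)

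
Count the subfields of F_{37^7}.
F_{37^7} has 2 subfields

The subfields of F_{p^n} are exactly the fields F_{p^d} for d | n (each is the fixed field of the unique index-d subgroup of Gal(F_{p^n}/F_p) ≅ Z/nZ). The divisors of n = 7 are {1, 7}, giving 2 subfields: F_{37^1}, F_{37^7}.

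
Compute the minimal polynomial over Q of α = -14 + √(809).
m_α(x) = x^2 + 28x - 613

From α + 14 = √(809), squaring gives (α + 14)^2 = 809, i.e. α^2 + 28α + 196 = 809, so α^2 + 28α - 613 = 0. The discriminant of x^2 + 28x - 613 is (28)^2 - 4·(-613) = 784 + 2452 = 3236, and 4·(809) is not a perfect square in Q since 809 is squarefree and ≠ 1. Hence x^2 + 28x - 613 is irreducible over Q and is the minimal polynomial of α.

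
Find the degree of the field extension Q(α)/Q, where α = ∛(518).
[Q(α):Q] = 3

The minimal polynomial of α is x^3 - 518, irreducible over Q since 518 is not a perfect cube (so x^3 - 518 has no rational root). Hence [Q(α):Q] = deg(m_α) = 3.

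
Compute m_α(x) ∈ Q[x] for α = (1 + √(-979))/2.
m_α(x) = x^2 - x + 245

From 2α - 1 = √(-979), squaring gives (2α - 1)^2 = -979, i.e. 4α^2 - 4α + 1 = -979, so α^2 - α + (1 + 979)/4 = 0. Since -979 ≡ 1 (mod 4), (1 + 979)/4 = 245 ∈ Z. The polynomial x^2 - x + 245 has discriminant 1 - 4·(245) = -979, which is not a perfect square in Q (d = -979 is squarefree and ≠ 1), so x^2 - x + 245 is irreducible over Q. It is the minimal polynomial of α.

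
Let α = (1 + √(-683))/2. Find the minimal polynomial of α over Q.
m_α(x) = x^2 - x + 171

From 2α - 1 = √(-683), squaring gives (2α - 1)^2 = -683, i.e. 4α^2 - 4α + 1 = -683, so α^2 - α + (1 + 683)/4 = 0. Since -683 ≡ 1 (mod 4), (1 + 683)/4 = 171 ∈ Z. The polynomial x^2 - x + 171 has discriminant 1 - 4·(171) = -683, which is not a perfect square in Q (d = -683 is squarefree and ≠ 1), so x^2 - x + 171 is irreducible over Q. It is the minimal polynomial of α.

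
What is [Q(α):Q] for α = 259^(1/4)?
[Q(α):Q] = 4

α is a root of x^4 - 259. By Eisenstein's criterion at the prime p = 7 (which divides the constant term 259 but p^2 = 49 does not, since 259 is squarefree), x^4 - 259 is irreducible over Q. Hence [Q(α):Q] = 4.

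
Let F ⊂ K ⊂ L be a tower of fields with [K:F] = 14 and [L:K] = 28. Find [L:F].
[L:F] = 392

The tower law says that for any tower of field extensions F ⊂ K ⊂ L with finite degrees, [L:F] = [L:K] · [K:F]. Here this gives [L:F] = 28 · 14 = 392.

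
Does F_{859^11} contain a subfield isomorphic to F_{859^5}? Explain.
No: F_{859^5} is not a subfield of F_{859^11}

F_{p^m} embeds in F_{p^n} iff m | n. Here 5 ∤ 11 (since 11 = 2·5 + 1 with remainder 1 ≠ 0), so F_{859^5} is not a subfield of F_{859^11}. Equivalently: if it were, the tower law would give 5 = [F_{859^5}:F_859] dividing [F_{859^11}:F_859] = 11, contradiction.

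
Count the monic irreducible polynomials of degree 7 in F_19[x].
There are 127695960 monic irreducible polynomials of degree 7 over F_19

Each element of F_{19^7} that lies in no proper subfield is a root of exactly one monic irreducible of degree 7 over F_19, and each such polynomial has 7 distinct roots in F_{19^7}. By Möbius inversion the count is N_19(7) = (1/7) Σ_{d|7} μ(7/d) · 19^d = (1/7)(μ(7)·19^1 + μ(1)·19^7) = 893871720/7 = 127695960.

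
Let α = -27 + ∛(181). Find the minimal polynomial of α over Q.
m_α(x) = x^3 + 81x^2 + 2187x + 19502

Set β = α + 27 = ∛(181), so β^3 = 181. Then (α + 27)^3 - 181 = 0, i.e. α is a root of g(x) = (x + 27)^3 - 181 = x^3 + 81x^2 + 2187x + 19502. Since g(x) = h(x + 27) where h(x) = x^3 - 181, and h is irreducible over Q (because 181 is not a perfect cube, so h has no rational root, and a monic cubic with no rational root is irreducible), g is also irreducible (irreducibility is preserved under the substitution x → x + 27). Hence m_α(x) = x^3 + 81x^2 + 2187x + 19502.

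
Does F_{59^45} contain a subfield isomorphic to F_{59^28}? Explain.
No: F_{59^28} is not a subfield of F_{59^45}

F_{p^m} embeds in F_{p^n} iff m | n. Here 28 ∤ 45 (since 45 = 1·28 + 17 with remainder 17 ≠ 0), so F_{59^28} is not a subfield of F_{59^45}. Equivalently: if it were, the tower law would give 28 = [F_{59^28}:F_59] dividing [F_{59^45}:F_59] = 45, contradiction.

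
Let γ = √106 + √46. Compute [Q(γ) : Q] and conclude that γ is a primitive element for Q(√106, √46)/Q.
[Q(γ) : Q] = 4 (equivalently, Q(γ) = Q(√106, √46))

Obviously Q(γ) ⊆ Q(√106, √46), and [Q(√106, √46):Q] = 4 (since 106, 46 are distinct squarefree integers > 1 with 4876 not a perfect square). To show equality we compute the minimal polynomial of γ. From γ = √106 + √46: γ^2 = 106 + 2√(4876) + 46 = 152 + 2√(4876), so γ^2 - 152 = 2√(4876); squaring, (γ^2 - 152)^2 = 4·4876, i.e. γ^4 - 304γ^2 + 23104 - 19504 = 0, i.e. γ^4 - 304γ^2 + 3600 = 0. So γ is a root of x^4 - 304x^2 + 3600. This polynomial is irreducible over Q: it has no rational root (each ±√106 ± √46 is irrational), and any factorization into two quadratics over Q would force √(4876) ∈ Q (pairing opposite roots) or √106, √46 ∈ Q (other pairings), all impossible. Hence [Q(γ):Q] = 4 = [Q(√106, √46):Q], so Q(γ) = Q(√106, √46).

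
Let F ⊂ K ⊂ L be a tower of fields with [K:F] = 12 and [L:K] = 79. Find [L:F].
[L:F] = 948

The tower law says that for any tower of field extensions F ⊂ K ⊂ L with finite degrees, [L:F] = [L:K] · [K:F]. Here this gives [L:F] = 79 · 12 = 948.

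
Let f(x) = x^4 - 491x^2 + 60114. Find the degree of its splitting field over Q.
[K : Q] = 4

Solving the quadratic in x^2: x^2 = (491 ± √(491^2 - 4·60114))/2 = (491 ± √625)/2 = (491 ± 25)/2, giving x^2 = 258 or x^2 = 233. So f(x) = (x^2 - 258)(x^2 - 233) and the roots of f are ±√258, ±√233. Hence the splitting field is K = Q(√258, √233). Since 258 and 233 are distinct squarefree integers > 1, their product 60114 is not a perfect square, so √233 ∉ Q(√258). By the tower law [K:Q] = [Q(√258,√233):Q(√258)] · [Q(√258):Q] = 2 · 2 = 4.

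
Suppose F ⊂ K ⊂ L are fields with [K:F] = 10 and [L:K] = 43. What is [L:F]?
[L:F] = 430

The tower law says that for any tower of field extensions F ⊂ K ⊂ L with finite degrees, [L:F] = [L:K] · [K:F]. Here this gives [L:F] = 43 · 10 = 430.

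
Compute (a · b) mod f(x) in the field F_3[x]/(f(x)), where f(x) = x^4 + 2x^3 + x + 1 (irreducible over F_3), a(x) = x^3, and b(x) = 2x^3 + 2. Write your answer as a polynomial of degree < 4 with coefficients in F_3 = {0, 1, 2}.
a · b ≡ 2x^3 + 2x^2 + 2x + 1 (mod f(x))

Multiply in F_3[x]: a(x)·b(x) = (x^3)·(2x^3 + 2) = 2x^6 + 2x^3. This has degree ≥ 4, so divide by f(x) over F_3: 2x^6 + 2x^3 = (2x^2 + 2x + 2)·(x^4 + 2x^3 + x + 1) + (2x^3 + 2x^2 + 2x + 1). Hence a·b ≡ 2x^3 + 2x^2 + 2x + 1 (mod f). (F_3[x]/(f) is a field with 3^4 = 81 elements since f is irreducible of degree 4.)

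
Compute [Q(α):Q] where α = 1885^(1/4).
[Q(α):Q] = 4

α is a root of x^4 - 1885. By Eisenstein's criterion at the prime p = 5 (which divides the constant term 1885 but p^2 = 25 does not, since 1885 is squarefree), x^4 - 1885 is irreducible over Q. Hence [Q(α):Q] = 4.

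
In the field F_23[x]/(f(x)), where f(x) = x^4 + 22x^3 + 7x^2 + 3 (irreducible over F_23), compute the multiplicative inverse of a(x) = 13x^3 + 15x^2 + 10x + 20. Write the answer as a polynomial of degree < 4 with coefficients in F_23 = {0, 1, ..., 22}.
a(x)^(-1) ≡ 4x^3 + 14x^2 + 5x (mod f(x))

Since f is irreducible over F_23, F_23[x]/(f) is a field and a(x) ≠ 0 has an inverse. Apply the extended Euclidean algorithm to f(x) and a(x) in F_23[x]: f(x) = (16x + 8)·a(x) + (3x^2 + 14x + 4);  a(x) = (12x + 18)·(3x^2 + 14x + 4) + (9x + 17);  (3x^2 + 14x + 4) = (8x + 12)·(9x + 17) + (7). The last nonzero remainder is the constant 7 = gcd(f, a) in F_23. Back-substituting through the division chain expresses 7 = s(x)·a(x) + t(x)·f(x) with s(x) ≡ 5x^3 + 6x^2 + 12x (mod f), so (5x^3 + 6x^2 + 12x)·a(x) ≡ 7 (mod f). Multiplying by 7^(-1) ≡ 10 in F_23 gives a(x)^(-1) ≡ 10·(5x^3 + 6x^2 + 12x) ≡ 4x^3 + 14x^2 + 5x (mod f). Check: (13x^3 + 15x^2 + 10x + 20)·(4x^3 + 14x^2 + 5x) = 6x^6 + 12x^5 + 16x^4 + 19x^3 + 8x^2 + 8x ≡ 1 (mod x^4 + 22x^3 + 7x^2 + 3).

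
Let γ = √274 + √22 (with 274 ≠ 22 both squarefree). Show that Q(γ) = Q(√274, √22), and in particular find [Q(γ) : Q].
[Q(γ) : Q] = 4 (equivalently, Q(γ) = Q(√274, √22))

Obviously Q(γ) ⊆ Q(√274, √22), and [Q(√274, √22):Q] = 4 (since 274, 22 are distinct squarefree integers > 1 with 6028 not a perfect square). To show equality we compute the minimal polynomial of γ. From γ = √274 + √22: γ^2 = 274 + 2√(6028) + 22 = 296 + 2√(6028), so γ^2 - 296 = 2√(6028); squaring, (γ^2 - 296)^2 = 4·6028, i.e. γ^4 - 592γ^2 + 87616 - 24112 = 0, i.e. γ^4 - 592γ^2 + 63504 = 0. So γ is a root of x^4 - 592x^2 + 63504. This polynomial is irreducible over Q: it has no rational root (each ±√274 ± √22 is irrational), and any factorization into two quadratics over Q would force √(6028) ∈ Q (pairing opposite roots) or √274, √22 ∈ Q (other pairings), all impossible. Hence [Q(γ):Q] = 4 = [Q(√274, √22):Q], so Q(γ) = Q(√274, √22).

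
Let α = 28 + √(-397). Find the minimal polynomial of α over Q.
m_α(x) = x^2 - 56x + 1181

From α - 28 = √(-397), squaring gives (α - 28)^2 = -397, i.e. α^2 - 56α + 784 = -397, so α^2 - 56α + 1181 = 0. The discriminant of x^2 - 56x + 1181 is (-56)^2 - 4·(1181) = 3136 - 4724 = -1588, and 4·(-397) is not a perfect square in Q since -397 is squarefree and ≠ 1. Hence x^2 - 56x + 1181 is irreducible over Q and is the minimal polynomial of α.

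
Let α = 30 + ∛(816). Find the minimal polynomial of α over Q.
m_α(x) = x^3 - 90x^2 + 2700x - 27816

Set β = α - 30 = ∛(816), so β^3 = 816. Then (α - 30)^3 - 816 = 0, i.e. α is a root of g(x) = (x - 30)^3 - 816 = x^3 - 90x^2 + 2700x - 27816. Since g(x) = h(x - 30) where h(x) = x^3 - 816, and h is irreducible over Q (because 816 is not a perfect cube, so h has no rational root, and a monic cubic with no rational root is irreducible), g is also irreducible (irreducibility is preserved under the substitution x → x - 30). Hence m_α(x) = x^3 - 90x^2 + 2700x - 27816.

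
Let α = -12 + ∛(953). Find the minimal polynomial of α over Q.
m_α(x) = x^3 + 36x^2 + 432x + 775

Set β = α + 12 = ∛(953), so β^3 = 953. Then (α + 12)^3 - 953 = 0, i.e. α is a root of g(x) = (x + 12)^3 - 953 = x^3 + 36x^2 + 432x + 775. Since g(x) = h(x + 12) where h(x) = x^3 - 953, and h is irreducible over Q (because 953 is not a perfect cube, so h has no rational root, and a monic cubic with no rational root is irreducible), g is also irreducible (irreducibility is preserved under the substitution x → x + 12). Hence m_α(x) = x^3 + 36x^2 + 432x + 775.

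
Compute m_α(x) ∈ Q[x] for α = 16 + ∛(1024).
m_α(x) = x^3 - 48x^2 + 768x - 5120

Set β = α - 16 = ∛(1024), so β^3 = 1024. Then (α - 16)^3 - 1024 = 0, i.e. α is a root of g(x) = (x - 16)^3 - 1024 = x^3 - 48x^2 + 768x - 5120. Since g(x) = h(x - 16) where h(x) = x^3 - 1024, and h is irreducible over Q (because 1024 is not a perfect cube, so h has no rational root, and a monic cubic with no rational root is irreducible), g is also irreducible (irreducibility is preserved under the substitution x → x - 16). Hence m_α(x) = x^3 - 48x^2 + 768x - 5120.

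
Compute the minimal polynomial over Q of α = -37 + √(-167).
m_α(x) = x^2 + 74x + 1536

From α + 37 = √(-167), squaring gives (α + 37)^2 = -167, i.e. α^2 + 74α + 1369 = -167, so α^2 + 74α + 1536 = 0. The discriminant of x^2 + 74x + 1536 is (74)^2 - 4·(1536) = 5476 - 6144 = -668, and 4·(-167) is not a perfect square in Q since -167 is squarefree and ≠ 1. Hence x^2 + 74x + 1536 is irreducible over Q and is the minimal polynomial of α.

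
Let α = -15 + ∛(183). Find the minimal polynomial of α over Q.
m_α(x) = x^3 + 45x^2 + 675x + 3192

Set β = α + 15 = ∛(183), so β^3 = 183. Then (α + 15)^3 - 183 = 0, i.e. α is a root of g(x) = (x + 15)^3 - 183 = x^3 + 45x^2 + 675x + 3192. Since g(x) = h(x + 15) where h(x) = x^3 - 183, and h is irreducible over Q (because 183 is not a perfect cube, so h has no rational root, and a monic cubic with no rational root is irreducible), g is also irreducible (irreducibility is preserved under the substitution x → x + 15). Hence m_α(x) = x^3 + 45x^2 + 675x + 3192.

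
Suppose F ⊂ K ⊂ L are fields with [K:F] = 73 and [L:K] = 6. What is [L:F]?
[L:F] = 438

The tower law says that for any tower of field extensions F ⊂ K ⊂ L with finite degrees, [L:F] = [L:K] · [K:F]. Here this gives [L:F] = 6 · 73 = 438.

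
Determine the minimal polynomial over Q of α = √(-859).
m_α(x) = x^2 + 859

α satisfies α^2 + 859 = 0, so x^2 + 859 annihilates α. Since d = -859 is squarefree and ≠ 1, it is not a perfect square in Q, so x^2 + 859 has no rational root and is therefore irreducible over Q (a degree-2 polynomial over a field is irreducible iff it has no root). Hence m_α(x) = x^2 + 859.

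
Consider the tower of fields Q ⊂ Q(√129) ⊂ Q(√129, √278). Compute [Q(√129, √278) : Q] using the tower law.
[Q(√129, √278) : Q] = 4

[Q(√129):Q] = 2 (min poly x^2 - 129, irreducible since 129 is squarefree > 1). For the top step, suppose √278 ∈ Q(√129), say √278 = c + d√129 with c, d ∈ Q. Squaring: 278 = c^2 + 129d^2 + 2cd√129. Since √129 ∉ Q this forces 2cd = 0. If d = 0 then √278 = c ∈ Q, contradicting 278 squarefree > 1. If c = 0 then 278 = 129d^2, so 129·278 = (129d)^2 is a perfect square in Q — but 129·278 = 35862 is not a perfect square (since 129 and 278 are distinct squarefree integers). Contradiction. Hence √278 ∉ Q(√129), so x^2 - 278 stays irreducible over Q(√129) and [Q(√129, √278) : Q(√129)] = 2. By the tower law, [Q(√129, √278) : Q] = 2 · 2 = 4.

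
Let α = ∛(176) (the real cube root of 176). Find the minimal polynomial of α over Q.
m_α(x) = x^3 - 176

α satisfies α^3 = 176, so x^3 - 176 annihilates α. By the rational root test, a rational root p/q (in lowest terms) of x^3 - 176 would satisfy p^3 = 176 q^3, forcing q = 1 and p^3 = 176; but 176 is not a perfect cube, contradiction. A monic cubic over Q with no rational root is irreducible (any nontrivial factorization would include a linear factor). Hence x^3 - 176 is the minimal polynomial of α, and in particular [Q(α):Q] = 3.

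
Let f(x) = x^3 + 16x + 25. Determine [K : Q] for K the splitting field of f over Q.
[K : Q] = 6

By the rational root test, any rational root of the monic integer polynomial f(x) = x^3 + 16x + 25 must be an integer dividing the constant term 25, i.e. one of ±{1, 5, 25}. Evaluating: f(1) = 42, f(-1) = 8, f(5) = 230, f(-5) = -180, f(25) = 16050, f(-25) = -16000; none is 0, so f has no rational root and is therefore irreducible over Q (a cubic with no linear factor over a field is irreducible). For an irreducible cubic, the Galois group is A_3 or S_3 according as the discriminant disc(f) = -4a^3 - 27b^2 = -4·(16)^3 - 27·(25)^2 = -33259 is or is not a square in Q. Here disc(f) = -33259 is not a perfect square in Q, so the Galois group of f over Q is not contained in A_3 and must be all of S_3. The splitting field has degree |S_3| = 6 over Q, so [K : Q] = 6.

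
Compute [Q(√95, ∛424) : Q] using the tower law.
[Q(√95, ∛424) : Q] = 6

Let L = Q(√95, ∛424). Since Q(√95) ⊂ L and [Q(√95):Q] = 2, the tower law gives 2 | [L:Q]. Likewise Q(∛424) ⊂ L with [Q(∛424):Q] = 3 (because 424 is not a perfect cube), so 3 | [L:Q]. As gcd(2,3) = 1, [L:Q] is divisible by 6. Conversely L is generated over Q by √95 and ∛424, so [L:Q] ≤ 2·3 = 6. Therefore [Q(√95, ∛424) : Q] = 6.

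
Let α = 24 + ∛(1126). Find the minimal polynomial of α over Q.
m_α(x) = x^3 - 72x^2 + 1728x - 14950

Set β = α - 24 = ∛(1126), so β^3 = 1126. Then (α - 24)^3 - 1126 = 0, i.e. α is a root of g(x) = (x - 24)^3 - 1126 = x^3 - 72x^2 + 1728x - 14950. Since g(x) = h(x - 24) where h(x) = x^3 - 1126, and h is irreducible over Q (because 1126 is not a perfect cube, so h has no rational root, and a monic cubic with no rational root is irreducible), g is also irreducible (irreducibility is preserved under the substitution x → x - 24). Hence m_α(x) = x^3 - 72x^2 + 1728x - 14950.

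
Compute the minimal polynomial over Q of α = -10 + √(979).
m_α(x) = x^2 + 20x - 879

From α + 10 = √(979), squaring gives (α + 10)^2 = 979, i.e. α^2 + 20α + 100 = 979, so α^2 + 20α - 879 = 0. The discriminant of x^2 + 20x - 879 is (20)^2 - 4·(-879) = 400 + 3516 = 3916, and 4·(979) is not a perfect square in Q since 979 is squarefree and ≠ 1. Hence x^2 + 20x - 879 is irreducible over Q and is the minimal polynomial of α.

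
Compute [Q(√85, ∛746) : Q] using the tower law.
[Q(√85, ∛746) : Q] = 6

Let L = Q(√85, ∛746). Since Q(√85) ⊂ L and [Q(√85):Q] = 2, the tower law gives 2 | [L:Q]. Likewise Q(∛746) ⊂ L with [Q(∛746):Q] = 3 (because 746 is not a perfect cube), so 3 | [L:Q]. As gcd(2,3) = 1, [L:Q] is divisible by 6. Conversely L is generated over Q by √85 and ∛746, so [L:Q] ≤ 2·3 = 6. Therefore [Q(√85, ∛746) : Q] = 6.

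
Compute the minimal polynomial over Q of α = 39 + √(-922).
m_α(x) = x^2 - 78x + 2443

From α - 39 = √(-922), squaring gives (α - 39)^2 = -922, i.e. α^2 - 78α + 1521 = -922, so α^2 - 78α + 2443 = 0. The discriminant of x^2 - 78x + 2443 is (-78)^2 - 4·(2443) = 6084 - 9772 = -3688, and 4·(-922) is not a perfect square in Q since -922 is squarefree and ≠ 1. Hence x^2 - 78x + 2443 is irreducible over Q and is the minimal polynomial of α.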